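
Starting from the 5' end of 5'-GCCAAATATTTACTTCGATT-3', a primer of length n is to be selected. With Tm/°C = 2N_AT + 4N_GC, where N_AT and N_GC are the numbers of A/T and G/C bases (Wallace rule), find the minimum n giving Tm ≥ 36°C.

n = 14

First 13 bases: GCCAAATATTTAC → Tm = 34°C (< 36°C)
First 14 bases: GCCAAATATTTACT → Tm = 36°C (≥ 36°C)
Since every base adds ≥2°C, Tm only increases with n, so the threshold is first crossed at n = 14.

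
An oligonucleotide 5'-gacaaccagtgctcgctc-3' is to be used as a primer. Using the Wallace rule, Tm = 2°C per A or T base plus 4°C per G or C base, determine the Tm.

T=3, C=7, A=4, G=4
A+T = 7, G+C = 11
Tm = 4·11 + 2·7 = 44 + 14 = 58°C

58°C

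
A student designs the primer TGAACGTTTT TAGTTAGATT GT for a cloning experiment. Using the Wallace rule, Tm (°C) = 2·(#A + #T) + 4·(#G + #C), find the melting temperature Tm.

Scanning the sequence gives C=1, G=5, A=5, T=11.
AT pairs contribute 16, GC pairs contribute 6.
Tm = 2(16) + 4(6) = 32 + 24 = 56°C

56°C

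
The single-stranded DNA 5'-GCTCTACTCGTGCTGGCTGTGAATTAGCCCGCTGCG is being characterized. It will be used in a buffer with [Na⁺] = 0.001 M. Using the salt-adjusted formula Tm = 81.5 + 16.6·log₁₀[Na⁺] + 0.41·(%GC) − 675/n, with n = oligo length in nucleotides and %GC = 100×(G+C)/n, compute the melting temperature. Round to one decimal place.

38.0°C

Length n = 36. Base counts: A=4, G=11, T=10, C=11
G+C = 22, so %GC = 22/36 × 100 = 61.111%
Salt term: 16.6 × (-3) = -49.8
GC term: 0.41 × 61.111 = 25.056; length term: −675/36 = −18.75
Tm = 81.5 + (-49.8) + 25.056 − 18.75 = 38.006 → 38.0°C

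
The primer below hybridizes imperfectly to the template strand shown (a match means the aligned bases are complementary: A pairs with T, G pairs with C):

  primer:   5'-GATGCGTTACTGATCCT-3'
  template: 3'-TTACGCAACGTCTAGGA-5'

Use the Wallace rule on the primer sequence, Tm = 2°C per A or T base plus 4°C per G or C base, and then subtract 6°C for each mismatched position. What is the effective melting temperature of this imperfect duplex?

32°C

Primer base counts: A=3, T=6, G=4, C=4 → A+T=9, G+C=8
Perfect-match Tm = 2(9) + 4(8) = 18 + 32 = 50°C
Mismatches (positions where the bases are not complementary): 3 (at positions 1, 9, 11)
Effective Tm = 50 − 3×6 = 50 − 18 = 32°C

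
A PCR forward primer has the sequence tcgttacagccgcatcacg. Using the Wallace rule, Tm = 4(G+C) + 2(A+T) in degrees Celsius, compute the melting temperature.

Scanning the sequence gives G=4, T=4, C=7, A=4.
AT pairs contribute 8, GC pairs contribute 11.
Tm = 2×8 + 4×11 = 60°C

60°C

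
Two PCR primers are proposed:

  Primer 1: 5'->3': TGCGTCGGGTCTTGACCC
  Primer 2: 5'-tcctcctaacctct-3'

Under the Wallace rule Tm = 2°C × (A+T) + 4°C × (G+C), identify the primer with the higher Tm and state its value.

Primer 1, 60°C

Primer 1: A+T=6, G+C=12 → Tm = 2(6)+4(12) = 60°C
Primer 2: A+T=7, G+C=7 → Tm = 2(7)+4(7) = 42°C
60°C vs 42°C → primer 1 is higher.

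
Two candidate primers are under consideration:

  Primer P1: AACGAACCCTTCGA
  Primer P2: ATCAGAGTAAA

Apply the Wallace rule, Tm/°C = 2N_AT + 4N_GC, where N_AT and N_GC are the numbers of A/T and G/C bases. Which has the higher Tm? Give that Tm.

Primer P1, 42°C

Primer P1: A+T=7, G+C=7 → Tm = 2(7)+4(7) = 42°C
Primer P2: A+T=8, G+C=3 → Tm = 2(8)+4(3) = 28°C
42°C vs 28°C → primer P1 is higher.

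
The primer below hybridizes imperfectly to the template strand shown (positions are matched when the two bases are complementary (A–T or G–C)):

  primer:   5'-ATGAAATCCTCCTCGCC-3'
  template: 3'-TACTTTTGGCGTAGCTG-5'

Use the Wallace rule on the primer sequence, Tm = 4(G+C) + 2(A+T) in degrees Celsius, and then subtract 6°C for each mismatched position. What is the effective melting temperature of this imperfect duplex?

Primer base counts: A=4, T=4, G=2, C=7 → A+T=8, G+C=9
Perfect-match Tm = 2(8) + 4(9) = 16 + 36 = 52°C
Mismatches (positions where the bases are not complementary): 4 (at positions 7, 10, 12, 16)
Effective Tm = 52 − 4×6 = 52 − 24 = 28°C

28°C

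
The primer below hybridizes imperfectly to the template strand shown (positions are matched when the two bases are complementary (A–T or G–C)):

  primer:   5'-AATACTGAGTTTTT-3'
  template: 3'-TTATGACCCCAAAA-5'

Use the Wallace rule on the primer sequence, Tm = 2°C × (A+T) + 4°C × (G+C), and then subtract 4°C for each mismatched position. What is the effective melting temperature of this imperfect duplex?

Primer base counts: A=4, T=7, G=2, C=1 → A+T=11, G+C=3
Perfect-match Tm = 2(11) + 4(3) = 22 + 12 = 34°C
Mismatches (positions where the bases are not complementary): 2 (at positions 8, 10)
Effective Tm = 34 − 2×4 = 34 − 8 = 26°C

26°C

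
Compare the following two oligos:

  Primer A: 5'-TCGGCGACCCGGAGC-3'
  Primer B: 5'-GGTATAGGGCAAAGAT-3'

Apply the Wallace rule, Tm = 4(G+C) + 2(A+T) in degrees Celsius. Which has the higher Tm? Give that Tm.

Primer A, 54°C

Primer A: A+T=3, G+C=12 → Tm = 2(3)+4(12) = 54°C
Primer B: A+T=9, G+C=7 → Tm = 2(9)+4(7) = 46°C
54°C vs 46°C → primer A is higher.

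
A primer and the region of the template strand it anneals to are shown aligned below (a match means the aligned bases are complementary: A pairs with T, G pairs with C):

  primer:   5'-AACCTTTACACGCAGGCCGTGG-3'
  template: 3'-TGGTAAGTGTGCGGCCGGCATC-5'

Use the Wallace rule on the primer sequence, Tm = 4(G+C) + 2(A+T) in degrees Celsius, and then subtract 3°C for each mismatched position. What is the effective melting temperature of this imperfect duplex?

55°C

Primer base counts: A=5, T=4, G=6, C=7 → A+T=9, G+C=13
Perfect-match Tm = 2(9) + 4(13) = 18 + 52 = 70°C
Mismatches (positions where the bases are not complementary): 5 (at positions 2, 4, 7, 14, 21)
Effective Tm = 70 − 5×3 = 70 − 15 = 55°C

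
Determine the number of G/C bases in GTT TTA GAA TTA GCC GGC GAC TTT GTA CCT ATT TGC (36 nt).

Scanning the sequence gives A=7, G=8, T=14, C=7.
Total G or C: 8 + 7 = 15

15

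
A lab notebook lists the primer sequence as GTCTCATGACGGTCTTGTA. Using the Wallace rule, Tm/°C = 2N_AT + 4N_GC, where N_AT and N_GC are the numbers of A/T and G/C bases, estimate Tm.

56°C

Scanning the sequence gives G=5, A=3, C=4, T=7.
AT pairs contribute 10, GC pairs contribute 9.
Tm = 2×10 + 4×9 = 56°C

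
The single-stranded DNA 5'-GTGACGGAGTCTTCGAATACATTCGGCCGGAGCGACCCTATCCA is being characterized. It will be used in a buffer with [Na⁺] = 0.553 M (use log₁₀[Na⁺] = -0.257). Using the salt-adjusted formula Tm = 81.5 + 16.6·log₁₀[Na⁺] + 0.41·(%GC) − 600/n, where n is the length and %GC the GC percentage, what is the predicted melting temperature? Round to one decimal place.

Length n = 44. Counting bases: T=9, C=13, A=10, G=12
G+C = 25, so %GC = 25/44 × 100 = 56.818%
Salt term: 16.6 × (-0.257) = -4.266
GC term: 0.41 × 56.818 = 23.295; length term: −600/44 = −13.636
Tm = 81.5 + (-4.266) + 23.295 − 13.636 = 86.893 → 86.9°C

86.9°C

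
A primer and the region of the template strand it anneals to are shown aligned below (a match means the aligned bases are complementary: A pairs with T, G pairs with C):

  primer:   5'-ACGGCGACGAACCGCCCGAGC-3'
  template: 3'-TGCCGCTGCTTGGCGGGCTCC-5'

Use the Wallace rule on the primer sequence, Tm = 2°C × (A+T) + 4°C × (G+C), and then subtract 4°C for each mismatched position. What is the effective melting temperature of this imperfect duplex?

70°C

Primer base counts: A=5, T=0, G=7, C=9 → A+T=5, G+C=16
Perfect-match Tm = 2(5) + 4(16) = 10 + 64 = 74°C
Mismatches (positions where the bases are not complementary): 1 (at position 21)
Effective Tm = 74 − 1×4 = 74 − 4 = 70°C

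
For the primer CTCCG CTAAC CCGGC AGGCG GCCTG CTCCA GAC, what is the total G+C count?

24

Scanning the sequence gives T=4, C=15, A=5, G=9.
Total G or C: 9 + 15 = 24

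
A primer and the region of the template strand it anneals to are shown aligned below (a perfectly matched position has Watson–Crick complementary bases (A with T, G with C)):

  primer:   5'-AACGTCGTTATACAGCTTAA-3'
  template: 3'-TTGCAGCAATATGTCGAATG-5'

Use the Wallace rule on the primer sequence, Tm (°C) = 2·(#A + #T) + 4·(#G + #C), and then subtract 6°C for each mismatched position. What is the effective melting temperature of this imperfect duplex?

Primer base counts: A=7, T=6, G=3, C=4 → A+T=13, G+C=7
Perfect-match Tm = 2(13) + 4(7) = 26 + 28 = 54°C
Mismatches (positions where the bases are not complementary): 1 (at position 20)
Effective Tm = 54 − 1×6 = 54 − 6 = 48°C

48°C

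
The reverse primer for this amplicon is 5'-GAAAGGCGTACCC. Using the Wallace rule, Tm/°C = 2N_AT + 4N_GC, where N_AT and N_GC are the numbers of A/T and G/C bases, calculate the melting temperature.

42°C

Counting bases: A=4, T=1, G=4, C=4
A+T = 5, G+C = 8
Tm = 4·8 + 2·5 = 32 + 10 = 42°C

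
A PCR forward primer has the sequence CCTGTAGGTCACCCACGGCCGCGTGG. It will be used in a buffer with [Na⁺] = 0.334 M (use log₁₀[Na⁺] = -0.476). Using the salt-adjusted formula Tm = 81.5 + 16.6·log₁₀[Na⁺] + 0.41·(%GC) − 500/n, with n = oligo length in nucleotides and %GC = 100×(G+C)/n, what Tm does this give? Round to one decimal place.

Length n = 26. Scanning the sequence gives A=3, T=4, C=10, G=9.
G+C = 19, so %GC = 19/26 × 100 = 73.077%
Salt term: 16.6 × (-0.476) = -7.902
GC term: 0.41 × 73.077 = 29.962; length term: −500/26 = −19.231
Tm = 81.5 + (-7.902) + 29.962 − 19.231 = 84.329 → 84.3°C

84.3°C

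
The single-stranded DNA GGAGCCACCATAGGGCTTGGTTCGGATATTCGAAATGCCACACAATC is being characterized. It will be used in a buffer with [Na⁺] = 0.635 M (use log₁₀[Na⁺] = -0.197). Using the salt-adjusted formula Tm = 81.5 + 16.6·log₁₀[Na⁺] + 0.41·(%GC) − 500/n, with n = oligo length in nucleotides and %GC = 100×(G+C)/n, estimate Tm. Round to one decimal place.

Length n = 47. Scanning the sequence gives C=12, A=13, T=10, G=12.
G+C = 24, so %GC = 24/47 × 100 = 51.064%
Salt term: 16.6 × (-0.197) = -3.27
GC term: 0.41 × 51.064 = 20.936; length term: −500/47 = −10.638
Tm = 81.5 + (-3.27) + 20.936 − 10.638 = 88.528 → 88.5°C

88.5°C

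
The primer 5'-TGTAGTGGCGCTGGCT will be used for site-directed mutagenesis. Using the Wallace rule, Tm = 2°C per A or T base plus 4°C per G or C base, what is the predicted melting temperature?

Scanning the sequence gives A=1, C=3, T=5, G=7.
A+T = 6, G+C = 10
Tm = 4·10 + 2·6 = 40 + 12 = 52°C

52°C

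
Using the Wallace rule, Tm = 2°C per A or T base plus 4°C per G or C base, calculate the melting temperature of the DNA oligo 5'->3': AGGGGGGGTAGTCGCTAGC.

Base counts: C=3, A=3, T=3, G=10
AT pairs contribute 6, GC pairs contribute 13.
Tm = 2×6 + 4×13 = 64°C

64°C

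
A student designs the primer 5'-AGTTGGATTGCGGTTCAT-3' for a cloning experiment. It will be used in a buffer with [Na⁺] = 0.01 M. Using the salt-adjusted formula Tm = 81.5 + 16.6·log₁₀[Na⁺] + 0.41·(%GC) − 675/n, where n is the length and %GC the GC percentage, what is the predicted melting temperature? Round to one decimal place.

29.0°C

Length n = 18. Base counts: A=3, C=2, T=7, G=6
G+C = 8, so %GC = 8/18 × 100 = 44.444%
Salt term: 16.6 × (-2) = -33.2
GC term: 0.41 × 44.444 = 18.222; length term: −675/18 = −37.5
Tm = 81.5 + (-33.2) + 18.222 − 37.5 = 29.022 → 29.0°C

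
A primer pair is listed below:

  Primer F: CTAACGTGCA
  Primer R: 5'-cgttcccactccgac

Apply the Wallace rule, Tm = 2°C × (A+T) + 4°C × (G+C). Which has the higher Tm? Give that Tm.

Primer R, 50°C

Primer F: A+T=5, G+C=5 → Tm = 2(5)+4(5) = 30°C
Primer R: A+T=5, G+C=10 → Tm = 2(5)+4(10) = 50°C
30°C vs 50°C → primer R is higher.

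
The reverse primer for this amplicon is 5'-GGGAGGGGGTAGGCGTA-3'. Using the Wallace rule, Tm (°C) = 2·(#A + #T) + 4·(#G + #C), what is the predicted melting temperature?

58°C

Base counts: G=11, A=3, C=1, T=2
A+T = 5, G+C = 12
Tm = 2×5 + 4×12 = 58°C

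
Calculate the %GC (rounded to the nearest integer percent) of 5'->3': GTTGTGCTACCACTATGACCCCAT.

Scanning the sequence gives A=5, T=7, G=4, C=8.
G+C = 4 + 8 = 12 out of 24 bases
%GC = 12/24 × 100 = 50% ≈ 50%

50%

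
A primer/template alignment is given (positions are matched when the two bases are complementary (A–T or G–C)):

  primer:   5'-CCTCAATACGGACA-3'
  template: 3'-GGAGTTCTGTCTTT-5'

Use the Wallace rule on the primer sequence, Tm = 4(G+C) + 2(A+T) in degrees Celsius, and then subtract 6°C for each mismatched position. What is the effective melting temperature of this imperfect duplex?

24°C

Primer base counts: A=5, T=2, G=2, C=5 → A+T=7, G+C=7
Perfect-match Tm = 2(7) + 4(7) = 14 + 28 = 42°C
Mismatches (positions where the bases are not complementary): 3 (at positions 7, 10, 13)
Effective Tm = 42 − 3×6 = 42 − 18 = 24°C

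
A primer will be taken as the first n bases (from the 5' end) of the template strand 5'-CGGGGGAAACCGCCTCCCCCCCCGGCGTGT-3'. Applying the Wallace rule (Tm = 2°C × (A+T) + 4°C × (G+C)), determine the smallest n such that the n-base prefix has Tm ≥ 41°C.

n = 12

First 11 bases: CGGGGGAAACC → Tm = 38°C (< 41°C)
First 12 bases: CGGGGGAAACCG → Tm = 42°C (≥ 41°C)
Each additional base adds 2°C (A/T) or 4°C (G/C), so Tm is non-decreasing in n; n = 12 is the first length to reach 41°C.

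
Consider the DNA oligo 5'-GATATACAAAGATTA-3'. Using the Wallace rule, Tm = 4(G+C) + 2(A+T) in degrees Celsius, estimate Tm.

Scanning the sequence gives T=4, C=1, G=2, A=8.
So N_AT = 12 and N_GC = 3.
Tm = 4·3 + 2·12 = 12 + 24 = 36°C

36°C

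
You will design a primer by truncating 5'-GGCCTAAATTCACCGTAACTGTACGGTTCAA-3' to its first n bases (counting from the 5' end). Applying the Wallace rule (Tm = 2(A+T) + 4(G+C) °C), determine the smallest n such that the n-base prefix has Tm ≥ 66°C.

First 22 bases: GGCCTAAATTCACCGTAACTGT → Tm = 64°C (< 66°C)
First 23 bases: GGCCTAAATTCACCGTAACTGTA → Tm = 66°C (≥ 66°C)
Since every base adds ≥2°C, Tm only increases with n, so the threshold is first crossed at n = 23.

n = 23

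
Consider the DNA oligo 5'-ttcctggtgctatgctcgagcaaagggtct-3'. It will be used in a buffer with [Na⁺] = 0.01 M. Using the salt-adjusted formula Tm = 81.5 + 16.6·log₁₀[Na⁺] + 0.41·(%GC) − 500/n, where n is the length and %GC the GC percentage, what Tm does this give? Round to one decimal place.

Length n = 30. Scanning the sequence gives G=9, C=7, A=5, T=9.
G+C = 16, so %GC = 16/30 × 100 = 53.333%
Salt term: 16.6 × (-2) = -33.2
GC term: 0.41 × 53.333 = 21.867; length term: −500/30 = −16.667
Tm = 81.5 + (-33.2) + 21.867 − 16.667 = 53.5 → 53.5°C

53.5°C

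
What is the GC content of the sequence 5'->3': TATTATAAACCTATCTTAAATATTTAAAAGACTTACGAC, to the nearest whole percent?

Counting bases: T=14, G=2, A=17, C=6
G+C = 2 + 6 = 8 out of 39 bases
%GC = 8/39 × 100 = 20.51% ≈ 21%

21%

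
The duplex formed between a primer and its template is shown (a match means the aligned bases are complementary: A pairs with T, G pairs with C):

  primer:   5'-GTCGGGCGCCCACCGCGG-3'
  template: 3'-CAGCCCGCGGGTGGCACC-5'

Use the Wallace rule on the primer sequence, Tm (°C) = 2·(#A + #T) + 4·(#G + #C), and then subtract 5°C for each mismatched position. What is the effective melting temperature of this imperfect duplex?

Primer base counts: A=1, T=1, G=8, C=8 → A+T=2, G+C=16
Perfect-match Tm = 2(2) + 4(16) = 4 + 64 = 68°C
Mismatches (positions where the bases are not complementary): 1 (at position 16)
Effective Tm = 68 − 1×5 = 68 − 5 = 63°C

63°C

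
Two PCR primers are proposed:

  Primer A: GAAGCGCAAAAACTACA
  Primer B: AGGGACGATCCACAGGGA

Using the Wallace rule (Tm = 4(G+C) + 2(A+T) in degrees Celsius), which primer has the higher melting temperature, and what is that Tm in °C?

Primer A: A+T=10, G+C=7 → Tm = 2(10)+4(7) = 48°C
Primer B: A+T=7, G+C=11 → Tm = 2(7)+4(11) = 58°C
48°C vs 58°C → primer B is higher.

Primer B, 58°C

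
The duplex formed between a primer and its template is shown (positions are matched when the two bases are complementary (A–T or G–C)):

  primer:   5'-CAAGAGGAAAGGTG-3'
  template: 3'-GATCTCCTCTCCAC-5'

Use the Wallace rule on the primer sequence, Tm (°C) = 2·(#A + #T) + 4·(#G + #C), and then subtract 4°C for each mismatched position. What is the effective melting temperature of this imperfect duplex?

Primer base counts: A=6, T=1, G=6, C=1 → A+T=7, G+C=7
Perfect-match Tm = 2(7) + 4(7) = 14 + 28 = 42°C
Mismatches (positions where the bases are not complementary): 2 (at positions 2, 9)
Effective Tm = 42 − 2×4 = 42 − 8 = 34°C

34°C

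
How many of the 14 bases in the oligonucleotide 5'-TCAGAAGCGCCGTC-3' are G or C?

9

Counting bases: A=3, C=5, G=4, T=2
Total G or C: 4 + 5 = 9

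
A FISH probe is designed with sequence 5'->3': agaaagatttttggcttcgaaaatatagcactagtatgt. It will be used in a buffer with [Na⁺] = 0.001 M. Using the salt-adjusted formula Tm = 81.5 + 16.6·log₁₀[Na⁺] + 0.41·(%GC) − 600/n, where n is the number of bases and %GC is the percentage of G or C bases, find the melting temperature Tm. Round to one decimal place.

28.9°C

Length n = 39. Counting bases: A=14, T=13, C=4, G=8
G+C = 12, so %GC = 12/39 × 100 = 30.769%
Salt term: 16.6 × (-3) = -49.8
GC term: 0.41 × 30.769 = 12.615; length term: −600/39 = −15.385
Tm = 81.5 + (-49.8) + 12.615 − 15.385 = 28.93 → 28.9°C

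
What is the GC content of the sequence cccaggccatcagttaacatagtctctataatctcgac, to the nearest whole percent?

45%

Counting bases: C=12, G=5, T=10, A=11
G+C = 5 + 12 = 17 out of 38 bases
%GC = 17/38 × 100 = 44.74% ≈ 45%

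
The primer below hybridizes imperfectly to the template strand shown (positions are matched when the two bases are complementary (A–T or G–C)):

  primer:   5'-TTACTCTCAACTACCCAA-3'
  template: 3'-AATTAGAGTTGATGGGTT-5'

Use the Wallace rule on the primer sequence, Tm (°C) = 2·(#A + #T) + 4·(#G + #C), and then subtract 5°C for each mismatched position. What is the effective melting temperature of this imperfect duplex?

45°C

Primer base counts: A=6, T=5, G=0, C=7 → A+T=11, G+C=7
Perfect-match Tm = 2(11) + 4(7) = 22 + 28 = 50°C
Mismatches (positions where the bases are not complementary): 1 (at position 4)
Effective Tm = 50 − 1×5 = 50 − 5 = 45°C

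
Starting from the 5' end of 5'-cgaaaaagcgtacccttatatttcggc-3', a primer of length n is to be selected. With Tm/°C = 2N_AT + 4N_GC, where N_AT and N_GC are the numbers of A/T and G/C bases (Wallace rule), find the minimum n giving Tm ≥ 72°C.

First 25 bases: CGAAAAAGCGTACCCTTATATTTCG → Tm = 70°C (< 72°C)
First 26 bases: CGAAAAAGCGTACCCTTATATTTCGG → Tm = 74°C (≥ 72°C)
Each additional base adds 2°C (A/T) or 4°C (G/C), so Tm is non-decreasing in n; n = 26 is the first length to reach 72°C.

n = 26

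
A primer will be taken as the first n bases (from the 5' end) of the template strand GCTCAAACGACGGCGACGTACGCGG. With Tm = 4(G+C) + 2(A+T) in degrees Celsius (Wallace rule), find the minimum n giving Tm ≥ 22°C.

First 7 bases: GCTCAAA → Tm = 20°C (< 22°C)
First 8 bases: GCTCAAAC → Tm = 24°C (≥ 22°C)
Each additional base adds 2°C (A/T) or 4°C (G/C), so Tm is non-decreasing in n; n = 8 is the first length to reach 22°C.

n = 8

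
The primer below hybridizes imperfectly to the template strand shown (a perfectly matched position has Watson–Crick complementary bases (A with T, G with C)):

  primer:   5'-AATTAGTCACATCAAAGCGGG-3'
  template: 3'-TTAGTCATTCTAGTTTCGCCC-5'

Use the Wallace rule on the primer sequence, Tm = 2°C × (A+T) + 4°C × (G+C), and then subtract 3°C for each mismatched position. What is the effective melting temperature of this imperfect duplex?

Primer base counts: A=8, T=4, G=5, C=4 → A+T=12, G+C=9
Perfect-match Tm = 2(12) + 4(9) = 24 + 36 = 60°C
Mismatches (positions where the bases are not complementary): 3 (at positions 4, 8, 10)
Effective Tm = 60 − 3×3 = 60 − 9 = 51°C

51°C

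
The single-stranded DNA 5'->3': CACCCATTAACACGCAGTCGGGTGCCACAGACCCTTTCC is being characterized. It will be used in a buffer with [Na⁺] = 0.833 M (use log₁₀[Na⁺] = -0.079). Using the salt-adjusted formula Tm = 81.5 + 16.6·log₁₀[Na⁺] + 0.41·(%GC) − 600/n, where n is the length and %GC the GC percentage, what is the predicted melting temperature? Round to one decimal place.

Length n = 39. C=16, G=7, A=9, T=7
G+C = 23, so %GC = 23/39 × 100 = 58.974%
Salt term: 16.6 × (-0.079) = -1.311
GC term: 0.41 × 58.974 = 24.179; length term: −600/39 = −15.385
Tm = 81.5 + (-1.311) + 24.179 − 15.385 = 88.983 → 89.0°C

89.0°C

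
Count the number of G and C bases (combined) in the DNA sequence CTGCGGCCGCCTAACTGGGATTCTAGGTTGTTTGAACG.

21

Scanning the sequence gives C=9, A=6, G=12, T=11.
Total G or C: 12 + 9 = 21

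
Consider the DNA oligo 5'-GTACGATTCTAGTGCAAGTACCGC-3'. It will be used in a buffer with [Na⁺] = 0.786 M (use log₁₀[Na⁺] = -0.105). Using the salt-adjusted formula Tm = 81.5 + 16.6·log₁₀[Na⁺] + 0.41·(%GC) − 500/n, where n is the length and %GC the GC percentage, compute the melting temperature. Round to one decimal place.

79.4°C

Length n = 24. Base counts: A=6, C=6, G=6, T=6
G+C = 12, so %GC = 12/24 × 100 = 50%
Salt term: 16.6 × (-0.105) = -1.743
GC term: 0.41 × 50 = 20.5; length term: −500/24 = −20.833
Tm = 81.5 + (-1.743) + 20.5 − 20.833 = 79.424 → 79.4°C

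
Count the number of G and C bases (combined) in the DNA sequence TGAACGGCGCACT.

8

Counting bases: C=4, T=2, A=3, G=4
G+C = 4 + 4 = 8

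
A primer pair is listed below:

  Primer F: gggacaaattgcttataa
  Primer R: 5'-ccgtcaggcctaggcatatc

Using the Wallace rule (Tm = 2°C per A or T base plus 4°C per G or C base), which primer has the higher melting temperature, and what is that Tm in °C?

Primer R, 64°C

Primer F: A+T=12, G+C=6 → Tm = 2(12)+4(6) = 48°C
Primer R: A+T=8, G+C=12 → Tm = 2(8)+4(12) = 64°C
48°C vs 64°C → primer R is higher.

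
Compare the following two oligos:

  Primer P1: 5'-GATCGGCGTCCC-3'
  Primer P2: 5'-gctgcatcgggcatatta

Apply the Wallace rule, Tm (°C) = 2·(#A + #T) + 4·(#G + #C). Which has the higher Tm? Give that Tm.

Primer P2, 54°C

Primer P1: A+T=3, G+C=9 → Tm = 2(3)+4(9) = 42°C
Primer P2: A+T=9, G+C=9 → Tm = 2(9)+4(9) = 54°C
42°C vs 54°C → primer P2 is higher.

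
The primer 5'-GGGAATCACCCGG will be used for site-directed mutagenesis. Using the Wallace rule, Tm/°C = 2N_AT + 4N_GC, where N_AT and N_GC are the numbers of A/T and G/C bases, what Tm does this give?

44°C

Counting bases: C=4, T=1, G=5, A=3
So N_AT = 4 and N_GC = 9.
Tm = 2(4) + 4(9) = 8 + 36 = 44°C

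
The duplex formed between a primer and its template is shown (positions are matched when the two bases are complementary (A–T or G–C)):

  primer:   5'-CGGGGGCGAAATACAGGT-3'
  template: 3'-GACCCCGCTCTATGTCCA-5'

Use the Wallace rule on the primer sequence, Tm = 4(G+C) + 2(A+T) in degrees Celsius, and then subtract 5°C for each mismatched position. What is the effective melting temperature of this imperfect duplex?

48°C

Primer base counts: A=5, T=2, G=8, C=3 → A+T=7, G+C=11
Perfect-match Tm = 2(7) + 4(11) = 14 + 44 = 58°C
Mismatches (positions where the bases are not complementary): 2 (at positions 2, 10)
Effective Tm = 58 − 2×5 = 58 − 10 = 48°C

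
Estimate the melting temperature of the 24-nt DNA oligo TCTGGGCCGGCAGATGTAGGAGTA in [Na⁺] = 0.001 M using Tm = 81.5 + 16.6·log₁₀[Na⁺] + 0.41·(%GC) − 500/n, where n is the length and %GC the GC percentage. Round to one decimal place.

Length n = 24. G=10, C=4, A=5, T=5
G+C = 14, so %GC = 14/24 × 100 = 58.333%
Salt term: 16.6 × (-3) = -49.8
GC term: 0.41 × 58.333 = 23.917; length term: −500/24 = −20.833
Tm = 81.5 + (-49.8) + 23.917 − 20.833 = 34.784 → 34.8°C

34.8°C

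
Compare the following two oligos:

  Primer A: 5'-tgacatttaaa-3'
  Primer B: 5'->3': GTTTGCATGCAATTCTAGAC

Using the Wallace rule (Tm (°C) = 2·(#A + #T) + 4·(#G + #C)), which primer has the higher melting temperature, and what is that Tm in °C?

Primer B, 56°C

Primer A: A+T=9, G+C=2 → Tm = 2(9)+4(2) = 26°C
Primer B: A+T=12, G+C=8 → Tm = 2(12)+4(8) = 56°C
26°C vs 56°C → primer B is higher.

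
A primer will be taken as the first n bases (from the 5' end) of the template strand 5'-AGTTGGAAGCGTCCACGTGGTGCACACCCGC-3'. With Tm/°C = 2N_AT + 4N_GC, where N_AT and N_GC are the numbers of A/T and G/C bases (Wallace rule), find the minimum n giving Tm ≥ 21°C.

n = 8

First 7 bases: AGTTGGA → Tm = 20°C (< 21°C)
First 8 bases: AGTTGGAA → Tm = 22°C (≥ 21°C)
Since every base adds ≥2°C, Tm only increases with n, so the threshold is first crossed at n = 8.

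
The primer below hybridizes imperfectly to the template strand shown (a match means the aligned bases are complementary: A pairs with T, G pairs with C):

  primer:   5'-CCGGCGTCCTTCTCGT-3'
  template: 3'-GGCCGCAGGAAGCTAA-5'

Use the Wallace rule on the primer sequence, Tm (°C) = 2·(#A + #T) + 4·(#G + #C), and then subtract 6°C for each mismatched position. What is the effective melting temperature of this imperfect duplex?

36°C

Primer base counts: A=0, T=5, G=4, C=7 → A+T=5, G+C=11
Perfect-match Tm = 2(5) + 4(11) = 10 + 44 = 54°C
Mismatches (positions where the bases are not complementary): 3 (at positions 13, 14, 15)
Effective Tm = 54 − 3×6 = 54 − 18 = 36°C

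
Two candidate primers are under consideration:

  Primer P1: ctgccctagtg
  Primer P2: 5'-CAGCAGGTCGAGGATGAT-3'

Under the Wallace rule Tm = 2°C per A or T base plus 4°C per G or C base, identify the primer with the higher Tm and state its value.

Primer P1: A+T=4, G+C=7 → Tm = 2(4)+4(7) = 36°C
Primer P2: A+T=8, G+C=10 → Tm = 2(8)+4(10) = 56°C
36°C vs 56°C → primer P2 is higher.

Primer P2, 56°C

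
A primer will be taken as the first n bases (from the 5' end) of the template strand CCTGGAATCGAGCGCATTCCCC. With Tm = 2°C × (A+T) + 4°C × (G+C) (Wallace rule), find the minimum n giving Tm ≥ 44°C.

First 13 bases: CCTGGAATCGAGC → Tm = 42°C (< 44°C)
First 14 bases: CCTGGAATCGAGCG → Tm = 46°C (≥ 44°C)
Since every base adds ≥2°C, Tm only increases with n, so the threshold is first crossed at n = 14.

n = 14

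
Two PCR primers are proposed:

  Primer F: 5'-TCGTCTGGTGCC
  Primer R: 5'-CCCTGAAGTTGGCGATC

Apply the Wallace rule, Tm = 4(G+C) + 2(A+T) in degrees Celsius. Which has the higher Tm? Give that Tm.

Primer F: A+T=4, G+C=8 → Tm = 2(4)+4(8) = 40°C
Primer R: A+T=7, G+C=10 → Tm = 2(7)+4(10) = 54°C
40°C vs 54°C → primer R is higher.

Primer R, 54°C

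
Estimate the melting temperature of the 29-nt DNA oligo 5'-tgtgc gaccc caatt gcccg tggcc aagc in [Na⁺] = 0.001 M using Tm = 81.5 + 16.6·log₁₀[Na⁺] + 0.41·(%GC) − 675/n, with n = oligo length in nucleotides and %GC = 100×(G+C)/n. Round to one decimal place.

35.3°C

Length n = 29. Counting bases: C=11, A=5, G=8, T=5
G+C = 19, so %GC = 19/29 × 100 = 65.517%
Salt term: 16.6 × (-3) = -49.8
GC term: 0.41 × 65.517 = 26.862; length term: −675/29 = −23.276
Tm = 81.5 + (-49.8) + 26.862 − 23.276 = 35.286 → 35.3°C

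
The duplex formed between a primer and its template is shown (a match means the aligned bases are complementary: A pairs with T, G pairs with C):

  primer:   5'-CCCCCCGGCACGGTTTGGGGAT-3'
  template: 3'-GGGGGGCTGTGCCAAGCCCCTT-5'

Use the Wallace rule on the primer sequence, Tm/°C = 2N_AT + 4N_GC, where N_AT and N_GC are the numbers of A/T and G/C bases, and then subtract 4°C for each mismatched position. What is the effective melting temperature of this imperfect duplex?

64°C

Primer base counts: A=2, T=4, G=8, C=8 → A+T=6, G+C=16
Perfect-match Tm = 2(6) + 4(16) = 12 + 64 = 76°C
Mismatches (positions where the bases are not complementary): 3 (at positions 8, 16, 22)
Effective Tm = 76 − 3×4 = 76 − 12 = 64°C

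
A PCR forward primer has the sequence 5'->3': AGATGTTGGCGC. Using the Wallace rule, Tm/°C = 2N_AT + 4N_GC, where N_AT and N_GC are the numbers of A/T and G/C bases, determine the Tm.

38°C

Base counts: C=2, A=2, T=3, G=5
So N_AT = 5 and N_GC = 7.
Tm = 4·7 + 2·5 = 28 + 10 = 38°C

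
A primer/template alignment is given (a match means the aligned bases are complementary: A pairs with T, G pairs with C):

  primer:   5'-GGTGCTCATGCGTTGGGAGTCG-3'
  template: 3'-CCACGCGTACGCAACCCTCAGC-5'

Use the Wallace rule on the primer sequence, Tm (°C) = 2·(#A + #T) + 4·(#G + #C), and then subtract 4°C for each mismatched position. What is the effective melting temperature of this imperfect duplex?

68°C

Primer base counts: A=2, T=6, G=10, C=4 → A+T=8, G+C=14
Perfect-match Tm = 2(8) + 4(14) = 16 + 56 = 72°C
Mismatches (positions where the bases are not complementary): 1 (at position 6)
Effective Tm = 72 − 1×4 = 72 − 4 = 68°C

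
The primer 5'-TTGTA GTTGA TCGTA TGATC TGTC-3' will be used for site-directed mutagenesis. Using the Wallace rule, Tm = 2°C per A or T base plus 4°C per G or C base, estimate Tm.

66°C

Counting bases: C=3, A=4, G=6, T=11
So N_AT = 15 and N_GC = 9.
Tm = 4·9 + 2·15 = 36 + 30 = 66°C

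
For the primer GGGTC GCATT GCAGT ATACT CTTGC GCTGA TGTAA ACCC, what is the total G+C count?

Scanning the sequence gives A=8, C=10, G=10, T=11.
Total G or C: 10 + 10 = 20

20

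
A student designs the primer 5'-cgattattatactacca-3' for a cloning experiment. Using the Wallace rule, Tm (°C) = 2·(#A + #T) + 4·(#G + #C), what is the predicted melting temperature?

Scanning the sequence gives C=4, T=6, G=1, A=6.
So N_AT = 12 and N_GC = 5.
Tm = 4·5 + 2·12 = 20 + 24 = 44°C

44°C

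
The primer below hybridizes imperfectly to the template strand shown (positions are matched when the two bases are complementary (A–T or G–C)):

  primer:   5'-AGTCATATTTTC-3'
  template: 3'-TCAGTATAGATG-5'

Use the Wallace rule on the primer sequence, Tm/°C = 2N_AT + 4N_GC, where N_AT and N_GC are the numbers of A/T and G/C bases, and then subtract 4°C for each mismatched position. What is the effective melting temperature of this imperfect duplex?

Primer base counts: A=3, T=6, G=1, C=2 → A+T=9, G+C=3
Perfect-match Tm = 2(9) + 4(3) = 18 + 12 = 30°C
Mismatches (positions where the bases are not complementary): 2 (at positions 9, 11)
Effective Tm = 30 − 2×4 = 30 − 8 = 22°C

22°C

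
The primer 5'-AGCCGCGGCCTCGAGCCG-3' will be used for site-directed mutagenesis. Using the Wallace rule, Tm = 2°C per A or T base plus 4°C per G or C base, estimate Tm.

Scanning the sequence gives C=8, A=2, G=7, T=1.
A+T = 3, G+C = 15
Tm = 2(3) + 4(15) = 6 + 60 = 66°C

66°C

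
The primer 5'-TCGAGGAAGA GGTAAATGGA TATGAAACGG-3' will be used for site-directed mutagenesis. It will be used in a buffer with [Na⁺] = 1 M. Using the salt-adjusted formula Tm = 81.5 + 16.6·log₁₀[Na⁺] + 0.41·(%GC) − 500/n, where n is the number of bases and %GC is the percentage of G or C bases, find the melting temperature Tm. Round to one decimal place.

82.6°C

Length n = 30. G=11, C=2, T=5, A=12
G+C = 13, so %GC = 13/30 × 100 = 43.333%
Salt term: 16.6 × (0) = 0
GC term: 0.41 × 43.333 = 17.767; length term: −500/30 = −16.667
Tm = 81.5 + (0) + 17.767 − 16.667 = 82.6 → 82.6°C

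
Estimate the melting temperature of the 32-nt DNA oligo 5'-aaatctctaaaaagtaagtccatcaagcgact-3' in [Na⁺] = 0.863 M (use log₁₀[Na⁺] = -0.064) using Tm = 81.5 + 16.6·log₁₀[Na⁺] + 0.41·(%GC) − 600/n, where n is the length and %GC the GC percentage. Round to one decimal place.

75.8°C

Length n = 32. Counting bases: A=14, C=7, G=4, T=7
G+C = 11, so %GC = 11/32 × 100 = 34.375%
Salt term: 16.6 × (-0.064) = -1.062
GC term: 0.41 × 34.375 = 14.094; length term: −600/32 = −18.75
Tm = 81.5 + (-1.062) + 14.094 − 18.75 = 75.782 → 75.8°C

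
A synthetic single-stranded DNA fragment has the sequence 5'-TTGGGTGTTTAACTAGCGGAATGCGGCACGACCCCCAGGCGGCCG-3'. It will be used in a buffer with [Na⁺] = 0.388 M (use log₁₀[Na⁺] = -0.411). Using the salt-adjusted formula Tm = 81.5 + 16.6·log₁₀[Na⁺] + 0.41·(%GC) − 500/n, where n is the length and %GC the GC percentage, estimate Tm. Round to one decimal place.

90.0°C

Length n = 45. Counting bases: G=16, A=8, C=13, T=8
G+C = 29, so %GC = 29/45 × 100 = 64.444%
Salt term: 16.6 × (-0.411) = -6.823
GC term: 0.41 × 64.444 = 26.422; length term: −500/45 = −11.111
Tm = 81.5 + (-6.823) + 26.422 − 11.111 = 89.988 → 90.0°C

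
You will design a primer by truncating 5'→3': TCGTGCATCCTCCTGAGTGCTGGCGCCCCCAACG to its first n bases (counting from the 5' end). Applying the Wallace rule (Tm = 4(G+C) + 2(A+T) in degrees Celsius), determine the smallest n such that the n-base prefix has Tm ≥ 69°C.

First 21 bases: TCGTGCATCCTCCTGAGTGCT → Tm = 66°C (< 69°C)
First 22 bases: TCGTGCATCCTCCTGAGTGCTG → Tm = 70°C (≥ 69°C)
Since every base adds ≥2°C, Tm only increases with n, so the threshold is first crossed at n = 22.

n = 22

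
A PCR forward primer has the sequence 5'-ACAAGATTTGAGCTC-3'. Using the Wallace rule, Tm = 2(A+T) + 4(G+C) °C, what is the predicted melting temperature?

Scanning the sequence gives A=5, C=3, G=3, T=4.
AT pairs contribute 9, GC pairs contribute 6.
Tm = 4·6 + 2·9 = 24 + 18 = 42°C

42°C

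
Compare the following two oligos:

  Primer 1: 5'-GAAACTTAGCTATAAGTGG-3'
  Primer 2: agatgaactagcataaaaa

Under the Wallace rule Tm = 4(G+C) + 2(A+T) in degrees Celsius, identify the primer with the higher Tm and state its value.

Primer 1: A+T=12, G+C=7 → Tm = 2(12)+4(7) = 52°C
Primer 2: A+T=14, G+C=5 → Tm = 2(14)+4(5) = 48°C
52°C vs 48°C → primer 1 is higher.

Primer 1, 52°C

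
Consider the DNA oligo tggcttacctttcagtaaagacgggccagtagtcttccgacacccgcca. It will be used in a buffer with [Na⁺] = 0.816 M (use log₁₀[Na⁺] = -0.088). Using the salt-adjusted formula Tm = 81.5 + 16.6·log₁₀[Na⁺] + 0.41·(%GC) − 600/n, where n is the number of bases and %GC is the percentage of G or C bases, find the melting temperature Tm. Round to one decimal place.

90.4°C

Length n = 49. C=16, A=11, T=11, G=11
G+C = 27, so %GC = 27/49 × 100 = 55.102%
Salt term: 16.6 × (-0.088) = -1.461
GC term: 0.41 × 55.102 = 22.592; length term: −600/49 = −12.245
Tm = 81.5 + (-1.461) + 22.592 − 12.245 = 90.386 → 90.4°C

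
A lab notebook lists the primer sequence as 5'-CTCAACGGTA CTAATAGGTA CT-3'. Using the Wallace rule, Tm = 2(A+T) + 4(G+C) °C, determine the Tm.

Counting bases: A=7, G=4, T=6, C=5
A+T = 13, G+C = 9
Tm = 2×13 + 4×9 = 62°C

62°C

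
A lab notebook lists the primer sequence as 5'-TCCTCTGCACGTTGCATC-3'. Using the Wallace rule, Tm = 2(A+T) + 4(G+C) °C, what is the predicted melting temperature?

56°C

G=3, T=6, A=2, C=7
A+T = 8, G+C = 10
Tm = 2×8 + 4×10 = 56°C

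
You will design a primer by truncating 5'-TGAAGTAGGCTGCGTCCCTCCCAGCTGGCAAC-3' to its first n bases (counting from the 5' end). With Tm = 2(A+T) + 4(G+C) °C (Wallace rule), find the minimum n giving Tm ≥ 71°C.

First 21 bases: TGAAGTAGGCTGCGTCCCTCC → Tm = 68°C (< 71°C)
First 22 bases: TGAAGTAGGCTGCGTCCCTCCC → Tm = 72°C (≥ 71°C)
Since every base adds ≥2°C, Tm only increases with n, so the threshold is first crossed at n = 22.

n = 22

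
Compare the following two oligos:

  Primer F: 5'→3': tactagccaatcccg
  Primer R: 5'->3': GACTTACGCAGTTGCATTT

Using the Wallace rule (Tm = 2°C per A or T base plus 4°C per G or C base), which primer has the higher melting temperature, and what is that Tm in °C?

Primer F: A+T=7, G+C=8 → Tm = 2(7)+4(8) = 46°C
Primer R: A+T=11, G+C=8 → Tm = 2(11)+4(8) = 54°C
46°C vs 54°C → primer R is higher.

Primer R, 54°C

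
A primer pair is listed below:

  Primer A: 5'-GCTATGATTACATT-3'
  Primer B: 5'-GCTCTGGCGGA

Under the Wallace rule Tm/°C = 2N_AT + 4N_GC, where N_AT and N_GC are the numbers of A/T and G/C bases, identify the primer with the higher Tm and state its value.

Primer B, 38°C

Primer A: A+T=10, G+C=4 → Tm = 2(10)+4(4) = 36°C
Primer B: A+T=3, G+C=8 → Tm = 2(3)+4(8) = 38°C
36°C vs 38°C → primer B is higher.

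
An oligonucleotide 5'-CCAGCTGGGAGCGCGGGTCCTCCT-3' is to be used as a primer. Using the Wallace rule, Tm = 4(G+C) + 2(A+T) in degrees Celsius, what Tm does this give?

84°C

Counting bases: T=4, A=2, G=9, C=9
A+T = 6, G+C = 18
Tm = 4·18 + 2·6 = 72 + 12 = 84°C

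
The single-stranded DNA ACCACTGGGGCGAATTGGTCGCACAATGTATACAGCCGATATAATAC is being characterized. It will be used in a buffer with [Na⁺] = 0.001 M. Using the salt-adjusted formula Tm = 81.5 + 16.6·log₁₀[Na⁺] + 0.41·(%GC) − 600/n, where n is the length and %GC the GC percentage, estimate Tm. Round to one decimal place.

38.1°C

Length n = 47. Scanning the sequence gives G=11, C=11, T=10, A=15.
G+C = 22, so %GC = 22/47 × 100 = 46.809%
Salt term: 16.6 × (-3) = -49.8
GC term: 0.41 × 46.809 = 19.192; length term: −600/47 = −12.766
Tm = 81.5 + (-49.8) + 19.192 − 12.766 = 38.126 → 38.1°C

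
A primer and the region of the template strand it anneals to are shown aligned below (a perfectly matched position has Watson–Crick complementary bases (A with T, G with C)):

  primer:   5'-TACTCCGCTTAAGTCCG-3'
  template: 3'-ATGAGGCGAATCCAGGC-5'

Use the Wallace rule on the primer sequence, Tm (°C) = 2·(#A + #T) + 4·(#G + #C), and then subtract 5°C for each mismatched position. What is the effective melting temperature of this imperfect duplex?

Primer base counts: A=3, T=5, G=3, C=6 → A+T=8, G+C=9
Perfect-match Tm = 2(8) + 4(9) = 16 + 36 = 52°C
Mismatches (positions where the bases are not complementary): 1 (at position 12)
Effective Tm = 52 − 1×5 = 52 − 5 = 47°C

47°C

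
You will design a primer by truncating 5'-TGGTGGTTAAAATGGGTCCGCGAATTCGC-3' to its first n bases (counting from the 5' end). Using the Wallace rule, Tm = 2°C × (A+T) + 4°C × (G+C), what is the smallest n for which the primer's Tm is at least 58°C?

First 19 bases: TGGTGGTTAAAATGGGTCC → Tm = 56°C (< 58°C)
First 20 bases: TGGTGGTTAAAATGGGTCCG → Tm = 60°C (≥ 58°C)
Since every base adds ≥2°C, Tm only increases with n, so the threshold is first crossed at n = 20.

n = 20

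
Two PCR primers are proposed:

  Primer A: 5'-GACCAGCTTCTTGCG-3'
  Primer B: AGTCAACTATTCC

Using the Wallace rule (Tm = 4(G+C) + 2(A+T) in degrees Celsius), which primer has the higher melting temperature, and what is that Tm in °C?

Primer A: A+T=6, G+C=9 → Tm = 2(6)+4(9) = 48°C
Primer B: A+T=8, G+C=5 → Tm = 2(8)+4(5) = 36°C
48°C vs 36°C → primer A is higher.

Primer A, 48°C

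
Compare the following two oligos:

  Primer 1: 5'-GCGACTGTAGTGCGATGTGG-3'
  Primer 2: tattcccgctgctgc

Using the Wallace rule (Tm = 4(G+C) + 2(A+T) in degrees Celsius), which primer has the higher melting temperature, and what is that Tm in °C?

Primer 1, 64°C

Primer 1: A+T=8, G+C=12 → Tm = 2(8)+4(12) = 64°C
Primer 2: A+T=6, G+C=9 → Tm = 2(6)+4(9) = 48°C
64°C vs 48°C → primer 1 is higher.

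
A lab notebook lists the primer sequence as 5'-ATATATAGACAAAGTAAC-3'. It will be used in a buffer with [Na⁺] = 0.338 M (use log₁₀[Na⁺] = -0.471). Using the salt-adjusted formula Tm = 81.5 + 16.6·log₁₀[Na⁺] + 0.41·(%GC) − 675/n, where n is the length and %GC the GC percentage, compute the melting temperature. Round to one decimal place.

Length n = 18. C=2, G=2, A=10, T=4
G+C = 4, so %GC = 4/18 × 100 = 22.222%
Salt term: 16.6 × (-0.471) = -7.819
GC term: 0.41 × 22.222 = 9.111; length term: −675/18 = −37.5
Tm = 81.5 + (-7.819) + 9.111 − 37.5 = 45.292 → 45.3°C

45.3°C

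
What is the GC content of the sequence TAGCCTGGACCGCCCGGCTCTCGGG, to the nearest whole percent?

76%

G=9, C=10, T=4, A=2
G+C = 9 + 10 = 19 out of 25 bases
%GC = 19/25 × 100 = 76% ≈ 76%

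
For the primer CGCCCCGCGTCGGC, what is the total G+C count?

T=1, C=8, G=5, A=0
G+C = 5 + 8 = 13

13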